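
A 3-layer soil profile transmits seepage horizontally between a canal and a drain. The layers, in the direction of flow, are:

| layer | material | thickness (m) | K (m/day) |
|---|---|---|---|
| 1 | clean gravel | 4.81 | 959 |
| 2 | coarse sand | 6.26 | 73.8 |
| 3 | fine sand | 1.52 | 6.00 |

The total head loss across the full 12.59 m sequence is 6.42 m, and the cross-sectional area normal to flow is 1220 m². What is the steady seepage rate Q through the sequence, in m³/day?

22800

Flow is perpendicular to layering, so the layers act in series and the equivalent K is the thickness-weighted harmonic mean.
Total thickness L = 4.81 + 6.26 + 1.52 = 12.59 m.
Σ(b_i/K_i) = 4.81/959 + 6.26/73.8 + 1.52/6.00 = 0.3432 d.
K_eq = L / Σ(b_i/K_i) = 12.59 / 0.3432 = 36.69 m/day.
Q = K_eq · A · (Δh/L) = 36.69 × 1220 × (6.42/12.59) = 22823 m³/day.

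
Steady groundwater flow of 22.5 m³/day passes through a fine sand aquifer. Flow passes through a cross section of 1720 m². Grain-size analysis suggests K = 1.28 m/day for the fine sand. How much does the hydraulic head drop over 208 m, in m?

From Q = K·A·i, i = Q / (K·A) = 22.5 / (1.280 × 1720) = 0.01022.
Head loss Δh = i · L = 0.01022 × 208 = 2.126 m.

2.13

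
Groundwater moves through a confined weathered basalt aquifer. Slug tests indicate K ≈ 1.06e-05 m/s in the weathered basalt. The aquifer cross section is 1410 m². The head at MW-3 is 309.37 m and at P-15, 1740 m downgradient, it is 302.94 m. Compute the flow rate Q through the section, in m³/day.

Convert K: 1.06e-05 m/s × 86400 = 0.9158 m/day.
Hydraulic gradient i = (309.37 − 302.94) / 1740 = 6.43 / 1740 = 0.003695.
Darcy's law: Q = K · A · i = 0.9158 × 1410 × 0.003695 = 4.772 m³/day.

4.77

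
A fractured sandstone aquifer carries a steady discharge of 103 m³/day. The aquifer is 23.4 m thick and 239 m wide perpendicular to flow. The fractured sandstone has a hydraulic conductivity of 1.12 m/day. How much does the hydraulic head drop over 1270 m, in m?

Cross-sectional area A = 239 × 23.4 = 5593 m².
From Q = K·A·i, i = Q / (K·A) = 103 / (1.120 × 5593) = 0.01644.
Head loss Δh = i · L = 0.01644 × 1270 = 20.88 m.

20.9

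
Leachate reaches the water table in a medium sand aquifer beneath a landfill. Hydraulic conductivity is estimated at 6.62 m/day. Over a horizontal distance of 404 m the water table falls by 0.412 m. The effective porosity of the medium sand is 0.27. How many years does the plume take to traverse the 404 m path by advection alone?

44.2

Hydraulic gradient i = Δh / L = 0.412 / 404 = 0.001020.
Darcy flux q = K · i = 6.620 × 0.001020 = 0.006751 m/day.
Seepage velocity v = q / n_e = 0.006751 / 0.27 = 0.02500 m/day.
Travel time t = L / v = 404 / 0.02500 = 16157 days = 44.24 years.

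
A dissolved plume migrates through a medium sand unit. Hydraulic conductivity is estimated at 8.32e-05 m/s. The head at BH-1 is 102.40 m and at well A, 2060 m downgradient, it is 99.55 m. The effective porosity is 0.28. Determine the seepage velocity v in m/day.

Convert K: 8.32e-05 m/s × 86400 = 7.188 m/day.
Hydraulic gradient i = (102.40 − 99.55) / 2060 = 2.85 / 2060 = 0.001383.
Darcy flux q = K · i = 7.188 × 0.001383 = 0.009945 m/day.
Seepage velocity v = q / n_e = 0.009945 / 0.28 = 0.03552 m/day.

0.0355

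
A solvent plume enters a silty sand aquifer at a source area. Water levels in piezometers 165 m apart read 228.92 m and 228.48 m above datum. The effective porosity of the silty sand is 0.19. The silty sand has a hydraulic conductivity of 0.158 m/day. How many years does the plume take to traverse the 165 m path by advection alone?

Hydraulic gradient i = (228.92 − 228.48) / 165 = 0.44 / 165 = 0.002667.
Darcy flux q = K · i = 0.1580 × 0.002667 = 0.0004213 m/day.
Seepage velocity v = q / n_e = 0.0004213 / 0.19 = 0.002218 m/day.
Travel time t = L / v = 165 / 0.002218 = 74407 days = 203.7 years.

204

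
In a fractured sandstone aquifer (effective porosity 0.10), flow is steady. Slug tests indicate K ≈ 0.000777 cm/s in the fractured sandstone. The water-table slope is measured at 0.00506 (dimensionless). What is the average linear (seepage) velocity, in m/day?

0.0340

Convert K: 0.000777 cm/s × 864 = 0.6713 m/day.
Hydraulic gradient i = 0.00506.
Darcy flux q = K · i = 0.6713 × 0.005060 = 0.003397 m/day.
Seepage velocity v = q / n_e = 0.003397 / 0.10 = 0.03397 m/day.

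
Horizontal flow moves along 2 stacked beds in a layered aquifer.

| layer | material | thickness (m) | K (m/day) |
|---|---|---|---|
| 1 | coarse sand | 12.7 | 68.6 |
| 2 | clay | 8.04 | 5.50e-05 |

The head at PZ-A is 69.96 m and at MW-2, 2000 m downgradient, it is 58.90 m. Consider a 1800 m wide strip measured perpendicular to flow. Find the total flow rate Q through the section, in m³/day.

Flow is parallel to layering, so each bed carries its own Darcy discharge and the transmissivities add.
Σ(K_i·b_i) = 68.6×12.7 + 5.50e-05×8.04 = 871.2 m²/day.
Hydraulic gradient i = (69.96 − 58.90) / 2000 = 11.06 / 2000 = 0.005530.
Q = Σ(K_i·b_i) · W · i = 871.2 × 1800 × 0.005530 = 8672 m³/day.

8670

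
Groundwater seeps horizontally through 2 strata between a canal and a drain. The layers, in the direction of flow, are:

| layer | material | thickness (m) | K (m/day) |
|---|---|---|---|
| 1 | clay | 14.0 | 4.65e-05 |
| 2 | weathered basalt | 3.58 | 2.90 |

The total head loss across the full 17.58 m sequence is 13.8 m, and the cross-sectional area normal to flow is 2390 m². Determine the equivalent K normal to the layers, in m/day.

5.84e-05

Flow is perpendicular to layering, so the layers act in series and the equivalent K is the thickness-weighted harmonic mean.
Total thickness L = 14.0 + 3.58 = 17.58 m.
Σ(b_i/K_i) = 14.0/4.65e-05 + 3.58/2.90 = 3.011e+05 d.
K_eq = L / Σ(b_i/K_i) = 17.58 / 3.011e+05 = 5.839e-05 m/day.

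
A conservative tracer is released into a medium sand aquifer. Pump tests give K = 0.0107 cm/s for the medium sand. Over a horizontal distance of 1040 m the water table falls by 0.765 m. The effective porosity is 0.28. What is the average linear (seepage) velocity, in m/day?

0.0243

Convert K: 0.0107 cm/s × 864 = 9.245 m/day.
Hydraulic gradient i = Δh / L = 0.765 / 1040 = 0.0007356.
Darcy flux q = K · i = 9.245 × 0.0007356 = 0.006800 m/day.
Seepage velocity v = q / n_e = 0.006800 / 0.28 = 0.02429 m/day.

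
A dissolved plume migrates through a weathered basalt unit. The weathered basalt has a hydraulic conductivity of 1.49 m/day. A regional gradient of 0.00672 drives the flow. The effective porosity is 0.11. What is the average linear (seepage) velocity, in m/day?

0.0910

Hydraulic gradient i = 0.00672.
Darcy flux q = K · i = 1.490 × 0.006720 = 0.01001 m/day.
Seepage velocity v = q / n_e = 0.01001 / 0.11 = 0.09103 m/day.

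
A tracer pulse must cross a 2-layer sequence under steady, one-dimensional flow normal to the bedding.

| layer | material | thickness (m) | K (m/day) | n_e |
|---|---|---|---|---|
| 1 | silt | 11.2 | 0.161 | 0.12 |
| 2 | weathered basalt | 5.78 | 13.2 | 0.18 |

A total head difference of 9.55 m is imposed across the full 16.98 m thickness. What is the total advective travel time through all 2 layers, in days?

17.5

With flow normal to the layers, continuity requires the same specific discharge q through every layer.
Σ(b_i/K_i) = 11.2/0.161 + 5.78/13.2 = 70.00 d.
q = Δh / Σ(b_i/K_i) = 9.55 / 70.00 = 0.1364 m/day.
In each layer the seepage velocity is v_i = q/n_i, so the layer transit time is t_i = b_i·n_i / q:
  layer 1 (silt): t_1 = 11.2 × 0.12 / 0.1364 = 9.852 d
  layer 2 (weathered basalt): t_2 = 5.78 × 0.18 / 0.1364 = 7.626 d
Total t = Σ t_i = 17.48 days.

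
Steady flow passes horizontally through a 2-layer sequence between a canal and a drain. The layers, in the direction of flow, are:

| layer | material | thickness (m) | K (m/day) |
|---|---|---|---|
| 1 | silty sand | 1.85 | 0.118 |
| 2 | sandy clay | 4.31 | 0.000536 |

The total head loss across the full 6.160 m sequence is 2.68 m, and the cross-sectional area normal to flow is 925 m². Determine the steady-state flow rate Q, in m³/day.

0.308

Flow is perpendicular to layering, so the layers act in series and the equivalent K is the thickness-weighted harmonic mean.
Total thickness L = 1.85 + 4.31 = 6.160 m.
Σ(b_i/K_i) = 1.85/0.118 + 4.31/0.000536 = 8057 d.
K_eq = L / Σ(b_i/K_i) = 6.160 / 8057 = 0.0007646 m/day.
Q = K_eq · A · (Δh/L) = 0.0007646 × 925 × (2.68/6.160) = 0.3077 m³/day.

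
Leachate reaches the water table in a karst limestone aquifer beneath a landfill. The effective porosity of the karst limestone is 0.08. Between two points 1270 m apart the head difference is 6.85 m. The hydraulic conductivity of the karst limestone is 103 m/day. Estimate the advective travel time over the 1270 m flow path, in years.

Hydraulic gradient i = Δh / L = 6.85 / 1270 = 0.005394.
Darcy flux q = K · i = 103.0 × 0.005394 = 0.5556 m/day.
Seepage velocity v = q / n_e = 0.5556 / 0.08 = 6.944 m/day.
Travel time t = L / v = 1270 / 6.944 = 182.9 days = 0.5007 years.

0.501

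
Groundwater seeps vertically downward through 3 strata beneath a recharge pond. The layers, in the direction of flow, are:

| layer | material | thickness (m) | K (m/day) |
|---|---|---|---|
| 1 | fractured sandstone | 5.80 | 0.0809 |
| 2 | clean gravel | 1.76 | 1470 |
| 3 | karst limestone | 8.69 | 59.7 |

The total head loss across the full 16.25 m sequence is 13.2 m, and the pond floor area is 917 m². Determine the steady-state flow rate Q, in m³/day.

168

Flow is perpendicular to layering, so the layers act in series and the equivalent K is the thickness-weighted harmonic mean.
Total thickness L = 5.80 + 1.76 + 8.69 = 16.25 m.
Σ(b_i/K_i) = 5.80/0.0809 + 1.76/1470 + 8.69/59.7 = 71.84 d.
K_eq = L / Σ(b_i/K_i) = 16.25 / 71.84 = 0.2262 m/day.
Q = K_eq · A · (Δh/L) = 0.2262 × 917 × (13.2/16.25) = 168.5 m³/day.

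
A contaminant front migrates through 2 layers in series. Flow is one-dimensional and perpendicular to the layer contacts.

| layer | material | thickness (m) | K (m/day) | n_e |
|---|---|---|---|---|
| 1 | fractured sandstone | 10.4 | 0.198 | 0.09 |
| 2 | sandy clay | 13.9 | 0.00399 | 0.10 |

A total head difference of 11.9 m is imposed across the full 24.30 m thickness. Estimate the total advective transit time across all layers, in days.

691

With flow normal to the layers, continuity requires the same specific discharge q through every layer.
Σ(b_i/K_i) = 10.4/0.198 + 13.9/0.00399 = 3536 d.
q = Δh / Σ(b_i/K_i) = 11.9 / 3536 = 0.003365 m/day.
In each layer the seepage velocity is v_i = q/n_i, so the layer transit time is t_i = b_i·n_i / q:
  layer 1 (fractured sandstone): t_1 = 10.4 × 0.09 / 0.003365 = 278.1 d
  layer 2 (sandy clay): t_2 = 13.9 × 0.10 / 0.003365 = 413.1 d
Total t = Σ t_i = 691.2 days.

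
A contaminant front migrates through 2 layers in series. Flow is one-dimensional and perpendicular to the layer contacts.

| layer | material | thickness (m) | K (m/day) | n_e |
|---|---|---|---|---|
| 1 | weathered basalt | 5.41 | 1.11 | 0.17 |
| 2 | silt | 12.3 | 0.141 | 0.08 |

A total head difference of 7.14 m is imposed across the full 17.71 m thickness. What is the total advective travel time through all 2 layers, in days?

24.6

With flow normal to the layers, continuity requires the same specific discharge q through every layer.
Σ(b_i/K_i) = 5.41/1.11 + 12.3/0.141 = 92.11 d.
q = Δh / Σ(b_i/K_i) = 7.14 / 92.11 = 0.07752 m/day.
In each layer the seepage velocity is v_i = q/n_i, so the layer transit time is t_i = b_i·n_i / q:
  layer 1 (weathered basalt): t_1 = 5.41 × 0.17 / 0.07752 = 11.86 d
  layer 2 (silt): t_2 = 12.3 × 0.08 / 0.07752 = 12.69 d
Total t = Σ t_i = 24.56 days.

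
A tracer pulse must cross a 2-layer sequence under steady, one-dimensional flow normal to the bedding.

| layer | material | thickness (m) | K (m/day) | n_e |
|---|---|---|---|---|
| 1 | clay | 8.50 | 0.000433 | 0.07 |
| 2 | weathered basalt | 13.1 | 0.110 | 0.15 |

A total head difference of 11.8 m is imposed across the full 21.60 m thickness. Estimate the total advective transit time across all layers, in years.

With flow normal to the layers, continuity requires the same specific discharge q through every layer.
Σ(b_i/K_i) = 8.50/0.000433 + 13.1/0.110 = 19750 d.
q = Δh / Σ(b_i/K_i) = 11.8 / 19750 = 0.0005975 m/day.
In each layer the seepage velocity is v_i = q/n_i, so the layer transit time is t_i = b_i·n_i / q:
  layer 1 (clay): t_1 = 8.50 × 0.07 / 0.0005975 = 995.8 d
  layer 2 (weathered basalt): t_2 = 13.1 × 0.15 / 0.0005975 = 3289 d
Total t = Σ t_i = 4285 days = 11.73 years.

11.7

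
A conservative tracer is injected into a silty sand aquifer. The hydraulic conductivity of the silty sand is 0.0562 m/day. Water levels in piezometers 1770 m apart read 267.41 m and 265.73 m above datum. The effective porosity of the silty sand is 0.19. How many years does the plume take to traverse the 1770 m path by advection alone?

Hydraulic gradient i = (267.41 − 265.73) / 1770 = 1.68 / 1770 = 0.0009492.
Darcy flux q = K · i = 0.05620 × 0.0009492 = 5.334e-05 m/day.
Seepage velocity v = q / n_e = 5.334e-05 / 0.19 = 0.0002807 m/day.
Travel time t = L / v = 1770 / 0.0002807 = 6.305e+06 days = 17261 years.

17300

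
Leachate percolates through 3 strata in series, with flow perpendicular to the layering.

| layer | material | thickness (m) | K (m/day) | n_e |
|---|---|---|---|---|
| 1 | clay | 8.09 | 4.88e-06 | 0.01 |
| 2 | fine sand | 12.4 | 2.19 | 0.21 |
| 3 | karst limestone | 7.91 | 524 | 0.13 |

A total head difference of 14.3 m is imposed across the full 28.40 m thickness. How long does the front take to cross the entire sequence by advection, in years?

With flow normal to the layers, continuity requires the same specific discharge q through every layer.
Σ(b_i/K_i) = 8.09/4.88e-06 + 12.4/2.19 + 7.91/524 = 1.658e+06 d.
q = Δh / Σ(b_i/K_i) = 14.3 / 1.658e+06 = 8.626e-06 m/day.
In each layer the seepage velocity is v_i = q/n_i, so the layer transit time is t_i = b_i·n_i / q:
  layer 1 (clay): t_1 = 8.09 × 0.01 / 8.626e-06 = 9379 d
  layer 2 (fine sand): t_2 = 12.4 × 0.21 / 8.626e-06 = 3.019e+05 d
  layer 3 (karst limestone): t_3 = 7.91 × 0.13 / 8.626e-06 = 1.192e+05 d
Total t = Σ t_i = 4.305e+05 days = 1179 years.

1180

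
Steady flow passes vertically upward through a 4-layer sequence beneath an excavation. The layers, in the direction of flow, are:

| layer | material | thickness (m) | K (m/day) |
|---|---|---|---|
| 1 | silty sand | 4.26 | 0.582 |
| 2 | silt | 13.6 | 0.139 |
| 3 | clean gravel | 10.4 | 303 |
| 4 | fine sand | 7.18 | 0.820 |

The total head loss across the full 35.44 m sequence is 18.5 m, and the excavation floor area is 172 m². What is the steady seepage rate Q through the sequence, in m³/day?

Flow is perpendicular to layering, so the layers act in series and the equivalent K is the thickness-weighted harmonic mean.
Total thickness L = 4.26 + 13.6 + 10.4 + 7.18 = 35.44 m.
Σ(b_i/K_i) = 4.26/0.582 + 13.6/0.139 + 10.4/303 + 7.18/0.820 = 114.0 d.
K_eq = L / Σ(b_i/K_i) = 35.44 / 114.0 = 0.3110 m/day.
Q = K_eq · A · (Δh/L) = 0.3110 × 172 × (18.5/35.44) = 27.92 m³/day.

27.9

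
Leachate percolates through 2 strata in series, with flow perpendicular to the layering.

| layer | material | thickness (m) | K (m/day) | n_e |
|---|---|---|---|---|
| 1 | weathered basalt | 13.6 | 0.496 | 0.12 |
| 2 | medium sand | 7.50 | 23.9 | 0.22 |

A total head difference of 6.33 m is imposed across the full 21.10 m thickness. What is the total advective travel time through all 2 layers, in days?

With flow normal to the layers, continuity requires the same specific discharge q through every layer.
Σ(b_i/K_i) = 13.6/0.496 + 7.50/23.9 = 27.73 d.
q = Δh / Σ(b_i/K_i) = 6.33 / 27.73 = 0.2282 m/day.
In each layer the seepage velocity is v_i = q/n_i, so the layer transit time is t_i = b_i·n_i / q:
  layer 1 (weathered basalt): t_1 = 13.6 × 0.12 / 0.2282 = 7.150 d
  layer 2 (medium sand): t_2 = 7.50 × 0.22 / 0.2282 = 7.229 d
Total t = Σ t_i = 14.38 days.

14.4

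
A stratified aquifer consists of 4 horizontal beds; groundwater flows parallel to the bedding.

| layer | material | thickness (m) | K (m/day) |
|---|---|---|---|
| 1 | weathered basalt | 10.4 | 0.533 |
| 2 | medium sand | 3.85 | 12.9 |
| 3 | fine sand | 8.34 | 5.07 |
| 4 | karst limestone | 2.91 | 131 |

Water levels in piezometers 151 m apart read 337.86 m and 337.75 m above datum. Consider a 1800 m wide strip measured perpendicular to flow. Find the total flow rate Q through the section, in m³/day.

628

Flow is parallel to layering, so each bed carries its own Darcy discharge and the transmissivities add.
Σ(K_i·b_i) = 0.533×10.4 + 12.9×3.85 + 5.07×8.34 + 131×2.91 = 478.7 m²/day.
Hydraulic gradient i = (337.86 − 337.75) / 151 = 0.11 / 151 = 0.0007285.
Q = Σ(K_i·b_i) · W · i = 478.7 × 1800 × 0.0007285 = 627.7 m³/day.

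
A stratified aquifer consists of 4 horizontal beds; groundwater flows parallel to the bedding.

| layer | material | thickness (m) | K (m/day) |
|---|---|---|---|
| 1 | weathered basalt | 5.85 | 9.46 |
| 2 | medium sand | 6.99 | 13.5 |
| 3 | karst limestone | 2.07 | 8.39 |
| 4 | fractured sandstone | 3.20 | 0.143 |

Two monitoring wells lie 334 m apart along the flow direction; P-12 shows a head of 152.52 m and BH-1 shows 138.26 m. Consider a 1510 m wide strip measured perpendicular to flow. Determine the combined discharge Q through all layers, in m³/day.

Flow is parallel to layering, so each bed carries its own Darcy discharge and the transmissivities add.
Σ(K_i·b_i) = 9.46×5.85 + 13.5×6.99 + 8.39×2.07 + 0.143×3.20 = 167.5 m²/day.
Hydraulic gradient i = (152.52 − 138.26) / 334 = 14.26 / 334 = 0.04269.
Q = Σ(K_i·b_i) · W · i = 167.5 × 1510 × 0.04269 = 10801 m³/day.

10800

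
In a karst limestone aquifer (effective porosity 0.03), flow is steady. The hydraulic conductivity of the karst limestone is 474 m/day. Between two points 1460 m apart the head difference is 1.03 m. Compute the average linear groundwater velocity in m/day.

Hydraulic gradient i = Δh / L = 1.03 / 1460 = 0.0007055.
Darcy flux q = K · i = 474.0 × 0.0007055 = 0.3344 m/day.
Seepage velocity v = q / n_e = 0.3344 / 0.03 = 11.15 m/day.

11.1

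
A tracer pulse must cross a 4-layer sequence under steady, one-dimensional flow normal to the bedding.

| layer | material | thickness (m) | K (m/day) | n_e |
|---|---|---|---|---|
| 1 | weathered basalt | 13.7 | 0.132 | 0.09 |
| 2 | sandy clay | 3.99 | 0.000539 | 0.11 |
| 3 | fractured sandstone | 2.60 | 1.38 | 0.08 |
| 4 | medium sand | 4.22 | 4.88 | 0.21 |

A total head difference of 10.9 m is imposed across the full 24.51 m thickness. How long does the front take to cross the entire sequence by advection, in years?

5.22

With flow normal to the layers, continuity requires the same specific discharge q through every layer.
Σ(b_i/K_i) = 13.7/0.132 + 3.99/0.000539 + 2.60/1.38 + 4.22/4.88 = 7509 d.
q = Δh / Σ(b_i/K_i) = 10.9 / 7509 = 0.001452 m/day.
In each layer the seepage velocity is v_i = q/n_i, so the layer transit time is t_i = b_i·n_i / q:
  layer 1 (weathered basalt): t_1 = 13.7 × 0.09 / 0.001452 = 849.4 d
  layer 2 (sandy clay): t_2 = 3.99 × 0.11 / 0.001452 = 302.4 d
  layer 3 (fractured sandstone): t_3 = 2.60 × 0.08 / 0.001452 = 143.3 d
  layer 4 (medium sand): t_4 = 4.22 × 0.21 / 0.001452 = 610.5 d
Total t = Σ t_i = 1906 days = 5.217 years.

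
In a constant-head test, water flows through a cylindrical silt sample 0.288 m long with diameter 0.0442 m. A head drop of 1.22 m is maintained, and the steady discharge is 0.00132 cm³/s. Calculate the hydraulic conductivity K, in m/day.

Cross-sectional area A = π·(d/2)² = π × (0.0442/2)² = 0.001534 m².
Convert discharge: 0.00132 cm³/s = 1.320e-09 m³/s.
Darcy's law rearranged: K = Q·L / (A·Δh) = 1.320e-09 × 0.288 / (0.001534 × 1.22) = 2.031e-07 m/s = 0.01755 m/day.

0.0175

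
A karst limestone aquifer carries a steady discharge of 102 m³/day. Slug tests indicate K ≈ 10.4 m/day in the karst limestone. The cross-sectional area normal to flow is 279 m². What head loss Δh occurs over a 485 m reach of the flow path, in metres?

From Q = K·A·i, i = Q / (K·A) = 102 / (10.40 × 279.0) = 0.03515.
Head loss Δh = i · L = 0.03515 × 485 = 17.05 m.

17.0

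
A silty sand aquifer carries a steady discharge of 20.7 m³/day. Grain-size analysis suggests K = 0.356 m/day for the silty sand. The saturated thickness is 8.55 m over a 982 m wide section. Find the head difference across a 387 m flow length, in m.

2.68

Cross-sectional area A = 982 × 8.55 = 8396 m².
From Q = K·A·i, i = Q / (K·A) = 20.7 / (0.3560 × 8396) = 0.006925.
Head loss Δh = i · L = 0.006925 × 387 = 2.680 m.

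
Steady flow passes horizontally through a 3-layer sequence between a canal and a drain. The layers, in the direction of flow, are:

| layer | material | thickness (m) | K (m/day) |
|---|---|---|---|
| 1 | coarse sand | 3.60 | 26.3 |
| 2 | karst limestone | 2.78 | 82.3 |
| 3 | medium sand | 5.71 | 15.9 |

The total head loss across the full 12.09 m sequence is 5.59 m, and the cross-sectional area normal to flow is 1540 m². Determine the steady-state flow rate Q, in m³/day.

16200

Flow is perpendicular to layering, so the layers act in series and the equivalent K is the thickness-weighted harmonic mean.
Total thickness L = 3.60 + 2.78 + 5.71 = 12.09 m.
Σ(b_i/K_i) = 3.60/26.3 + 2.78/82.3 + 5.71/15.9 = 0.5298 d.
K_eq = L / Σ(b_i/K_i) = 12.09 / 0.5298 = 22.82 m/day.
Q = K_eq · A · (Δh/L) = 22.82 × 1540 × (5.59/12.09) = 16249 m³/day.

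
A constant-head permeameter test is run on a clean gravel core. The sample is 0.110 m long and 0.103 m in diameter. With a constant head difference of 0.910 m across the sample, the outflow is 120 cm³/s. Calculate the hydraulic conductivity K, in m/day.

150

Cross-sectional area A = π·(d/2)² = π × (0.103/2)² = 0.008332 m².
Convert discharge: 120 cm³/s = 0.0001200 m³/s.
Darcy's law rearranged: K = Q·L / (A·Δh) = 0.0001200 × 0.110 / (0.008332 × 0.910) = 0.001741 m/s = 150.4 m/day.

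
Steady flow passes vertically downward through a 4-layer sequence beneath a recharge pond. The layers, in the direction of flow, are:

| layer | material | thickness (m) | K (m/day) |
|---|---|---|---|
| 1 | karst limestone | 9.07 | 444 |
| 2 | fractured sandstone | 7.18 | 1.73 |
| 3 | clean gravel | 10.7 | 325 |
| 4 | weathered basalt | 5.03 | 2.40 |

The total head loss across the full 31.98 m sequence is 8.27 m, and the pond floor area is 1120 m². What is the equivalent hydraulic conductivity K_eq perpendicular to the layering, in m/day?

5.08

Flow is perpendicular to layering, so the layers act in series and the equivalent K is the thickness-weighted harmonic mean.
Total thickness L = 9.07 + 7.18 + 10.7 + 5.03 = 31.98 m.
Σ(b_i/K_i) = 9.07/444 + 7.18/1.73 + 10.7/325 + 5.03/2.40 = 6.299 d.
K_eq = L / Σ(b_i/K_i) = 31.98 / 6.299 = 5.077 m/day.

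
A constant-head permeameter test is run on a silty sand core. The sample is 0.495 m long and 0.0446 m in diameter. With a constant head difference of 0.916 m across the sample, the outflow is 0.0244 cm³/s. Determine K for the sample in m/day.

Cross-sectional area A = π·(d/2)² = π × (0.0446/2)² = 0.001562 m².
Convert discharge: 0.0244 cm³/s = 2.440e-08 m³/s.
Darcy's law rearranged: K = Q·L / (A·Δh) = 2.440e-08 × 0.495 / (0.001562 × 0.916) = 8.440e-06 m/s = 0.7292 m/day.

0.729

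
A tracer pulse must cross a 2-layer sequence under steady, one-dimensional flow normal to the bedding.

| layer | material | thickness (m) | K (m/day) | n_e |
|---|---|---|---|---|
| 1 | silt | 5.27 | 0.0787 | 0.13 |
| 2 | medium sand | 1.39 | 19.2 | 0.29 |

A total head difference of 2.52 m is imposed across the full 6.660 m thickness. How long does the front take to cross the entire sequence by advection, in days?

28.9

With flow normal to the layers, continuity requires the same specific discharge q through every layer.
Σ(b_i/K_i) = 5.27/0.0787 + 1.39/19.2 = 67.04 d.
q = Δh / Σ(b_i/K_i) = 2.52 / 67.04 = 0.03759 m/day.
In each layer the seepage velocity is v_i = q/n_i, so the layer transit time is t_i = b_i·n_i / q:
  layer 1 (silt): t_1 = 5.27 × 0.13 / 0.03759 = 18.22 d
  layer 2 (medium sand): t_2 = 1.39 × 0.29 / 0.03759 = 10.72 d
Total t = Σ t_i = 28.95 days.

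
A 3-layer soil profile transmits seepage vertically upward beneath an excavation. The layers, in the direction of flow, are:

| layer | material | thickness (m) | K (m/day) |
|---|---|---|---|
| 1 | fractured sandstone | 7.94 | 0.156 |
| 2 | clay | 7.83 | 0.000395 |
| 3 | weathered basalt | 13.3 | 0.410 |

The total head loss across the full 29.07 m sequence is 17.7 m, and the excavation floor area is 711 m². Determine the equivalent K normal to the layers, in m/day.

Flow is perpendicular to layering, so the layers act in series and the equivalent K is the thickness-weighted harmonic mean.
Total thickness L = 7.94 + 7.83 + 13.3 = 29.07 m.
Σ(b_i/K_i) = 7.94/0.156 + 7.83/0.000395 + 13.3/0.410 = 19906 d.
K_eq = L / Σ(b_i/K_i) = 29.07 / 19906 = 0.001460 m/day.

0.00146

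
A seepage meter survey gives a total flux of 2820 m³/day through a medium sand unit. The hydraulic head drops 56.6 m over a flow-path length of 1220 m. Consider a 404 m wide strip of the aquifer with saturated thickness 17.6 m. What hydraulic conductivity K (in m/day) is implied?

8.55

Cross-sectional area A = 404 × 17.6 = 7110 m².
Hydraulic gradient i = Δh / L = 56.6 / 1220 = 0.04639.
From Q = K·A·i, K = Q / (A·i) = 2820 / (7110 × 0.04639) = 8.549 m/day.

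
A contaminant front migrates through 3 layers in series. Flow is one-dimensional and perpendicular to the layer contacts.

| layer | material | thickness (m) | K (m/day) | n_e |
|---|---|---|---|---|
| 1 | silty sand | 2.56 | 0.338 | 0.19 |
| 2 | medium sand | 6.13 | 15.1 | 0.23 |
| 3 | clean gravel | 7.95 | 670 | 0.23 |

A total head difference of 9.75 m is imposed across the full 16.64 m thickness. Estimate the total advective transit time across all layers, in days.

3.05

With flow normal to the layers, continuity requires the same specific discharge q through every layer.
Σ(b_i/K_i) = 2.56/0.338 + 6.13/15.1 + 7.95/670 = 7.992 d.
q = Δh / Σ(b_i/K_i) = 9.75 / 7.992 = 1.220 m/day.
In each layer the seepage velocity is v_i = q/n_i, so the layer transit time is t_i = b_i·n_i / q:
  layer 1 (silty sand): t_1 = 2.56 × 0.19 / 1.220 = 0.3987 d
  layer 2 (medium sand): t_2 = 6.13 × 0.23 / 1.220 = 1.156 d
  layer 3 (clean gravel): t_3 = 7.95 × 0.23 / 1.220 = 1.499 d
Total t = Σ t_i = 3.053 days.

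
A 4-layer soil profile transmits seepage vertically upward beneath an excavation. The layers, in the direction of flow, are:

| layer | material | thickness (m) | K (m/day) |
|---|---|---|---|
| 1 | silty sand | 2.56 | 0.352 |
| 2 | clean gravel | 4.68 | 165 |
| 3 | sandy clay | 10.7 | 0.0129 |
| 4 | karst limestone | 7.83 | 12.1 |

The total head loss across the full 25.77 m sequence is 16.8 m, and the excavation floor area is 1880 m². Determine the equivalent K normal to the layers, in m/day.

Flow is perpendicular to layering, so the layers act in series and the equivalent K is the thickness-weighted harmonic mean.
Total thickness L = 2.56 + 4.68 + 10.7 + 7.83 = 25.77 m.
Σ(b_i/K_i) = 2.56/0.352 + 4.68/165 + 10.7/0.0129 + 7.83/12.1 = 837.4 d.
K_eq = L / Σ(b_i/K_i) = 25.77 / 837.4 = 0.03077 m/day.

0.0308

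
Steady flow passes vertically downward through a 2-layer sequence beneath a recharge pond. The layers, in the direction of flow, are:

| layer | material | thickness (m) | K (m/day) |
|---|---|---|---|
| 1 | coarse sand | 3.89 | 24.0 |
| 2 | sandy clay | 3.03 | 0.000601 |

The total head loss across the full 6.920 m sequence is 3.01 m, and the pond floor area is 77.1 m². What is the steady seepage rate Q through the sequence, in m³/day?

Flow is perpendicular to layering, so the layers act in series and the equivalent K is the thickness-weighted harmonic mean.
Total thickness L = 3.89 + 3.03 = 6.920 m.
Σ(b_i/K_i) = 3.89/24.0 + 3.03/0.000601 = 5042 d.
K_eq = L / Σ(b_i/K_i) = 6.920 / 5042 = 0.001373 m/day.
Q = K_eq · A · (Δh/L) = 0.001373 × 77.1 × (3.01/6.920) = 0.04603 m³/day.

0.0460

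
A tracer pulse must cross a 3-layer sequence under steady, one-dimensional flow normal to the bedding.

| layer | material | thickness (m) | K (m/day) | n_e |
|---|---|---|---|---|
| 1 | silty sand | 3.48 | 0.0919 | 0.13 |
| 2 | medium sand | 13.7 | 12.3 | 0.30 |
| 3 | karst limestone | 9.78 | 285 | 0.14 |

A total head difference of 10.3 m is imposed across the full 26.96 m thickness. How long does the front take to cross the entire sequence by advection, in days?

With flow normal to the layers, continuity requires the same specific discharge q through every layer.
Σ(b_i/K_i) = 3.48/0.0919 + 13.7/12.3 + 9.78/285 = 39.02 d.
q = Δh / Σ(b_i/K_i) = 10.3 / 39.02 = 0.2640 m/day.
In each layer the seepage velocity is v_i = q/n_i, so the layer transit time is t_i = b_i·n_i / q:
  layer 1 (silty sand): t_1 = 3.48 × 0.13 / 0.2640 = 1.714 d
  layer 2 (medium sand): t_2 = 13.7 × 0.30 / 0.2640 = 15.57 d
  layer 3 (karst limestone): t_3 = 9.78 × 0.14 / 0.2640 = 5.186 d
Total t = Σ t_i = 22.47 days.

22.5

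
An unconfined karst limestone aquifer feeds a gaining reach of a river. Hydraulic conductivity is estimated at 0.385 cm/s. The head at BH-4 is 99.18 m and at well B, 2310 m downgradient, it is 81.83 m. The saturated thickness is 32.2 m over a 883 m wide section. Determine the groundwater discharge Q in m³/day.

71000

Convert K: 0.385 cm/s × 864 = 332.6 m/day.
Cross-sectional area A = 883 × 32.2 = 28433 m².
Hydraulic gradient i = (99.18 − 81.83) / 2310 = 17.35 / 2310 = 0.007511.
Darcy's law: Q = K · A · i = 332.6 × 28433 × 0.007511 = 71036 m³/day.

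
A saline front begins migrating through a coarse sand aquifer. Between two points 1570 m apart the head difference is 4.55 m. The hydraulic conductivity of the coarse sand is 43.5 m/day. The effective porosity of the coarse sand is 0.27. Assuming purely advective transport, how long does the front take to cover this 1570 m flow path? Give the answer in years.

9.21

Hydraulic gradient i = Δh / L = 4.55 / 1570 = 0.002898.
Darcy flux q = K · i = 43.50 × 0.002898 = 0.1261 m/day.
Seepage velocity v = q / n_e = 0.1261 / 0.27 = 0.4669 m/day.
Travel time t = L / v = 1570 / 0.4669 = 3363 days = 9.206 years.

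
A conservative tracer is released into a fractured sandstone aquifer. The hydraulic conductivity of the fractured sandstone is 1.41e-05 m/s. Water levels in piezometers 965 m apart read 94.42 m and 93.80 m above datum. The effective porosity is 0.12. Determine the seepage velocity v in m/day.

Convert K: 1.41e-05 m/s × 86400 = 1.218 m/day.
Hydraulic gradient i = (94.42 − 93.80) / 965 = 0.62 / 965 = 0.0006425.
Darcy flux q = K · i = 1.218 × 0.0006425 = 0.0007827 m/day.
Seepage velocity v = q / n_e = 0.0007827 / 0.12 = 0.006523 m/day.

0.00652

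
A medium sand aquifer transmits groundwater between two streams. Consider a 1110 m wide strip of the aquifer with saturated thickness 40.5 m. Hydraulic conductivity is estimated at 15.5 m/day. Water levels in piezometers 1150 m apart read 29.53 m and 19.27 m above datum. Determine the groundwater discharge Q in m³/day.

Cross-sectional area A = 1110 × 40.5 = 44955 m².
Hydraulic gradient i = (29.53 − 19.27) / 1150 = 10.26 / 1150 = 0.008922.
Darcy's law: Q = K · A · i = 15.50 × 44955 × 0.008922 = 6217 m³/day.

6220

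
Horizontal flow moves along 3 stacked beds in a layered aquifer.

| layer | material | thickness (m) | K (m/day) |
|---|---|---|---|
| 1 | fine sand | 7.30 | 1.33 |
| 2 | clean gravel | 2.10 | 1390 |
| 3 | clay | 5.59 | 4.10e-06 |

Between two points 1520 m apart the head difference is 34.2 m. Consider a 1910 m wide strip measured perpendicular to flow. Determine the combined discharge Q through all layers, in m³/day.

126000

Flow is parallel to layering, so each bed carries its own Darcy discharge and the transmissivities add.
Σ(K_i·b_i) = 1.33×7.30 + 1390×2.10 + 4.10e-06×5.59 = 2929 m²/day.
Hydraulic gradient i = Δh / L = 34.2 / 1520 = 0.02250.
Q = Σ(K_i·b_i) · W · i = 2929 × 1910 × 0.02250 = 1.259e+05 m³/day.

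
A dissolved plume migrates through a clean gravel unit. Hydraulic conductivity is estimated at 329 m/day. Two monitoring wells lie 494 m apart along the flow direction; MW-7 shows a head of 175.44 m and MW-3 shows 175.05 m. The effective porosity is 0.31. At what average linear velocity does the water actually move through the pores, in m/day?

0.838

Hydraulic gradient i = (175.44 − 175.05) / 494 = 0.39 / 494 = 0.0007895.
Darcy flux q = K · i = 329.0 × 0.0007895 = 0.2597 m/day.
Seepage velocity v = q / n_e = 0.2597 / 0.31 = 0.8379 m/day.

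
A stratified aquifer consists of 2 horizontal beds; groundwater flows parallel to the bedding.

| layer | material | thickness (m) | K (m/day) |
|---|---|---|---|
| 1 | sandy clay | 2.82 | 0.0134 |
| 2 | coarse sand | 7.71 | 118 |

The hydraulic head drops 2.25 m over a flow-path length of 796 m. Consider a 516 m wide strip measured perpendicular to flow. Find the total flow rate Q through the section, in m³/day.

1330

Flow is parallel to layering, so each bed carries its own Darcy discharge and the transmissivities add.
Σ(K_i·b_i) = 0.0134×2.82 + 118×7.71 = 909.8 m²/day.
Hydraulic gradient i = Δh / L = 2.25 / 796 = 0.002827.
Q = Σ(K_i·b_i) · W · i = 909.8 × 516 × 0.002827 = 1327 m³/day.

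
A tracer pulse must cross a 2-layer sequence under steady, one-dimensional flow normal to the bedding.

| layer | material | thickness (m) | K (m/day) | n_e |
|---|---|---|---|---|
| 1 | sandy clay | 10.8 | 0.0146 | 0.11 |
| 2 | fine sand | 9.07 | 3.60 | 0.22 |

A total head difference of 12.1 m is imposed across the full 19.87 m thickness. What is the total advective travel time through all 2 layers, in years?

0.535

With flow normal to the layers, continuity requires the same specific discharge q through every layer.
Σ(b_i/K_i) = 10.8/0.0146 + 9.07/3.60 = 742.2 d.
q = Δh / Σ(b_i/K_i) = 12.1 / 742.2 = 0.01630 m/day.
In each layer the seepage velocity is v_i = q/n_i, so the layer transit time is t_i = b_i·n_i / q:
  layer 1 (sandy clay): t_1 = 10.8 × 0.11 / 0.01630 = 72.88 d
  layer 2 (fine sand): t_2 = 9.07 × 0.22 / 0.01630 = 122.4 d
Total t = Σ t_i = 195.3 days = 0.5346 years.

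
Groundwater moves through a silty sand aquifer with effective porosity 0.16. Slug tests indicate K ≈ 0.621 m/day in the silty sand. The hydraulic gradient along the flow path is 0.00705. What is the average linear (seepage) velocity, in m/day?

0.0274

Hydraulic gradient i = 0.00705.
Darcy flux q = K · i = 0.6210 × 0.007050 = 0.004378 m/day.
Seepage velocity v = q / n_e = 0.004378 / 0.16 = 0.02736 m/day.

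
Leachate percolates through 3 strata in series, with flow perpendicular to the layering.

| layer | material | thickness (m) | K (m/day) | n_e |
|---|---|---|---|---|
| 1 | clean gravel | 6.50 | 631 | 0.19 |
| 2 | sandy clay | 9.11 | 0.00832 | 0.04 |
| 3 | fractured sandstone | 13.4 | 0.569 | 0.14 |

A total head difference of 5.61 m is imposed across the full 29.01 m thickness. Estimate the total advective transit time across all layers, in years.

With flow normal to the layers, continuity requires the same specific discharge q through every layer.
Σ(b_i/K_i) = 6.50/631 + 9.11/0.00832 + 13.4/0.569 = 1119 d.
q = Δh / Σ(b_i/K_i) = 5.61 / 1119 = 0.005016 m/day.
In each layer the seepage velocity is v_i = q/n_i, so the layer transit time is t_i = b_i·n_i / q:
  layer 1 (clean gravel): t_1 = 6.50 × 0.19 / 0.005016 = 246.2 d
  layer 2 (sandy clay): t_2 = 9.11 × 0.04 / 0.005016 = 72.65 d
  layer 3 (fractured sandstone): t_3 = 13.4 × 0.14 / 0.005016 = 374.0 d
Total t = Σ t_i = 692.9 days = 1.897 years.

1.90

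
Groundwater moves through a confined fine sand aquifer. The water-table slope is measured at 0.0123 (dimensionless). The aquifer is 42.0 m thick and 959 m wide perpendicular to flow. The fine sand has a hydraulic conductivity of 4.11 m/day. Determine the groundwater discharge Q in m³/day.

Cross-sectional area A = 959 × 42.0 = 40278 m².
Hydraulic gradient i = 0.0123.
Darcy's law: Q = K · A · i = 4.110 × 40278 × 0.01230 = 2036 m³/day.

2040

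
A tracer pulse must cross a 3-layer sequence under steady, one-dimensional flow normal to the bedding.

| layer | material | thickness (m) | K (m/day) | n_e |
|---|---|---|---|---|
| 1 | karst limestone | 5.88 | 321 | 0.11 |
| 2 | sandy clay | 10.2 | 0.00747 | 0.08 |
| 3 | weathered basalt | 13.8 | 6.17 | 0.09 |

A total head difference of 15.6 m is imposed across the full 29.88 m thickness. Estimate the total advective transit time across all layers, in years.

0.649

With flow normal to the layers, continuity requires the same specific discharge q through every layer.
Σ(b_i/K_i) = 5.88/321 + 10.2/0.00747 + 13.8/6.17 = 1368 d.
q = Δh / Σ(b_i/K_i) = 15.6 / 1368 = 0.01141 m/day.
In each layer the seepage velocity is v_i = q/n_i, so the layer transit time is t_i = b_i·n_i / q:
  layer 1 (karst limestone): t_1 = 5.88 × 0.11 / 0.01141 = 56.71 d
  layer 2 (sandy clay): t_2 = 10.2 × 0.08 / 0.01141 = 71.54 d
  layer 3 (weathered basalt): t_3 = 13.8 × 0.09 / 0.01141 = 108.9 d
Total t = Σ t_i = 237.1 days = 0.6493 years.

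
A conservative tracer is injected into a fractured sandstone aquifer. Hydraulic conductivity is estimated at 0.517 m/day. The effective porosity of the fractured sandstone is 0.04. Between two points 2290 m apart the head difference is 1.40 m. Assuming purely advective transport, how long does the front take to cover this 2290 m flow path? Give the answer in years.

793

Hydraulic gradient i = Δh / L = 1.40 / 2290 = 0.0006114.
Darcy flux q = K · i = 0.5170 × 0.0006114 = 0.0003161 m/day.
Seepage velocity v = q / n_e = 0.0003161 / 0.04 = 0.007902 m/day.
Travel time t = L / v = 2290 / 0.007902 = 2.898e+05 days = 793.5 years.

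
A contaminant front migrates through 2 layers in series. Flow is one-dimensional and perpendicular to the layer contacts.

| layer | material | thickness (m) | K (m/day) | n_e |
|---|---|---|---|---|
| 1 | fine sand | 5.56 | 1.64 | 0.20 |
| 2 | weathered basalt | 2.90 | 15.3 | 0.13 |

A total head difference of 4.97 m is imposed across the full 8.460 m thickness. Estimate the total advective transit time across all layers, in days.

1.07

With flow normal to the layers, continuity requires the same specific discharge q through every layer.
Σ(b_i/K_i) = 5.56/1.64 + 2.90/15.3 = 3.580 d.
q = Δh / Σ(b_i/K_i) = 4.97 / 3.580 = 1.388 m/day.
In each layer the seepage velocity is v_i = q/n_i, so the layer transit time is t_i = b_i·n_i / q:
  layer 1 (fine sand): t_1 = 5.56 × 0.20 / 1.388 = 0.8010 d
  layer 2 (weathered basalt): t_2 = 2.90 × 0.13 / 1.388 = 0.2715 d
Total t = Σ t_i = 1.072 days.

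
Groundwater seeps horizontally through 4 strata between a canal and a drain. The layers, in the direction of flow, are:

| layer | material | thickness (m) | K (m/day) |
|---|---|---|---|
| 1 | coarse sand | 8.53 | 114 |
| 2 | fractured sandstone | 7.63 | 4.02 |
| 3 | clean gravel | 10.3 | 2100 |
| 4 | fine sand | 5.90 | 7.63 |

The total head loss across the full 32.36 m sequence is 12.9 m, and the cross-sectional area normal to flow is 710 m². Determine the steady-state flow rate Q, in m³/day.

Flow is perpendicular to layering, so the layers act in series and the equivalent K is the thickness-weighted harmonic mean.
Total thickness L = 8.53 + 7.63 + 10.3 + 5.90 = 32.36 m.
Σ(b_i/K_i) = 8.53/114 + 7.63/4.02 + 10.3/2100 + 5.90/7.63 = 2.751 d.
K_eq = L / Σ(b_i/K_i) = 32.36 / 2.751 = 11.76 m/day.
Q = K_eq · A · (Δh/L) = 11.76 × 710 × (12.9/32.36) = 3329 m³/day.

3330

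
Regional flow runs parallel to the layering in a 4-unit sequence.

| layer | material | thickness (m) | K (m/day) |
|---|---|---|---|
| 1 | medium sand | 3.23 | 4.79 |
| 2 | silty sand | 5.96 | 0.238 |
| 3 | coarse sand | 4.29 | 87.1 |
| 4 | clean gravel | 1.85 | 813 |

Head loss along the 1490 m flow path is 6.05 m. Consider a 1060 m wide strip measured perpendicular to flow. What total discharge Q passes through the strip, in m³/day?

Flow is parallel to layering, so each bed carries its own Darcy discharge and the transmissivities add.
Σ(K_i·b_i) = 4.79×3.23 + 0.238×5.96 + 87.1×4.29 + 813×1.85 = 1895 m²/day.
Hydraulic gradient i = Δh / L = 6.05 / 1490 = 0.004060.
Q = Σ(K_i·b_i) · W · i = 1895 × 1060 × 0.004060 = 8154 m³/day.

8150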